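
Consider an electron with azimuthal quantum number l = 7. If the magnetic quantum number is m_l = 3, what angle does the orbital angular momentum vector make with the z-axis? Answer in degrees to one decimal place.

|L| = √(l(l+1)) ℏ = 2√14 ℏ.
L_z = m_l ℏ = 3ℏ.
cos θ = L_z/|L| = 3/√56, so θ ≈ 66.4°.

θ ≈ 66.4°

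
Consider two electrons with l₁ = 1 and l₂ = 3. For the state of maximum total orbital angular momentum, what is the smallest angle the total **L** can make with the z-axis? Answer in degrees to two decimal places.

By the triangle rule, |l₁ − l₂| ≤ L ≤ l₁ + l₂.
Allowed values: L = 2, 3, 4.
The maximum is L = 4, with |L_tot| = ℏ√(4·5) = 2√5 ℏ.
The minimum angle with z is arccos(4/√20) ≈ 26.57°.

θ_min ≈ 26.57°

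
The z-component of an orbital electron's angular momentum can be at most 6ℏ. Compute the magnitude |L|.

|L| = √42 ℏ ≈ 6.481ℏ

Since max m_l = l, l = 6.
|L| = ℏ√(l(l+1)) = √42 ℏ.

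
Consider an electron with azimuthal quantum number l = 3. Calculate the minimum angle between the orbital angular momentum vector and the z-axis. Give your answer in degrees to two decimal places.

θ_min ≈ 30.00°

|L| = √(l(l+1)) ℏ = 2√3 ℏ.
The smallest angle corresponds to the largest L_z, i.e. m_l = l = 3, giving L_z = 3ℏ.
cos θ_min = 3/√12, so θ_min ≈ 30.00°.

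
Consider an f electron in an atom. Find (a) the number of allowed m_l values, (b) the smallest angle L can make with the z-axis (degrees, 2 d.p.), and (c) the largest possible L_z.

An f state has l = 3.
There are 2l+1 = 7 values of m_l.
cos θ_min = 3/√12, so θ_min ≈ 30.00°.
L_z,max = lℏ = 3ℏ.

7 values; θ_min ≈ 30.00°; L_z,max = 3ℏ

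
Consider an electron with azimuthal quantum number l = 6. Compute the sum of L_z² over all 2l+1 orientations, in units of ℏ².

Σ(L_z)² = 182 ℏ²

m_l ∈ {-6, -5, -4, -3, -2, -1, 0, 1, 2, 3, 4, 5, 6}.
Σ m_l² = 2·(1 + 4 + 9 + 16 + 25 + 36) = 182.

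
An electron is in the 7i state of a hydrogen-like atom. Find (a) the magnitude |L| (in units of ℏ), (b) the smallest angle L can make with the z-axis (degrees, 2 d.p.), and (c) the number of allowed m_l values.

|L| = √42 ℏ ≈ 6.481ℏ; θ_min ≈ 22.21°; 13 values

7i means n = 7, l = 6.
|L| = ℏ√(6·7) = √42 ℏ ≈ 6.481ℏ.
cos θ_min = 6/√42, so θ_min ≈ 22.21°.
There are 2l+1 = 13 values of m_l.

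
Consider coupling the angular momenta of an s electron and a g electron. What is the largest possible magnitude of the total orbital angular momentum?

|L_tot|_max = 2√5 ℏ ≈ 4.472ℏ

By the triangle rule, |l₁ − l₂| ≤ L ≤ l₁ + l₂.
So L can be 4.
The largest magnitude corresponds to L = 4: |L_tot| = ℏ√(4·5) = 2√5 ℏ.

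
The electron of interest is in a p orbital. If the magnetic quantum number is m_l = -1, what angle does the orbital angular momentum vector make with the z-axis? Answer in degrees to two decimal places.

θ ≈ 135.00°

For a p orbital, l = 1.
|L|² = l(l+1)ℏ² = 2ℏ², so |L| = √2 ℏ.
L_z = m_l ℏ = −1ℏ.
cos θ = L_z/|L| = -1/√2, so θ ≈ 135.00°.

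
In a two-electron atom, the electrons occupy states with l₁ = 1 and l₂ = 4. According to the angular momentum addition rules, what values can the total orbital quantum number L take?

L = 3, 4, 5

The total orbital quantum number L ranges from |l₁ − l₂| to l₁ + l₂ in integer steps.
So L can be 3, 4, 5.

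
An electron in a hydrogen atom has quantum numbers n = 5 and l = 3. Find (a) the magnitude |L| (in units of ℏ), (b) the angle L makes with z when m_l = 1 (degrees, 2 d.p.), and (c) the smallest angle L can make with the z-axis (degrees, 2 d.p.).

|L| = 2√3 ℏ ≈ 3.464ℏ; θ(m_l=1) ≈ 73.22°; θ_min ≈ 30.00°

|L| = ℏ√(3·4) = 2√3 ℏ ≈ 3.464ℏ.
For m_l = 1: cos θ = 1/√12, θ ≈ 73.22°.
cos θ_min = 3/√12, so θ_min ≈ 30.00°.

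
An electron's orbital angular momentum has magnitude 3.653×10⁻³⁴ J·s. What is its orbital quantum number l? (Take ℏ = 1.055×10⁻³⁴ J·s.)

Dividing by ℏ: |L|/ℏ ≈ 3.463.
l(l+1) ≈ 3.463² ≈ 11.99, so l = 3.

l = 3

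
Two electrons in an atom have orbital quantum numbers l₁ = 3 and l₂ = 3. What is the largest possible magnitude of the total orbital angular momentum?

|L_tot|_max = √42 ℏ ≈ 6.481ℏ

By the triangle rule, |l₁ − l₂| ≤ L ≤ l₁ + l₂.
Allowed values: L = 0, 1, 2, 3, 4, 5, 6.
The largest magnitude corresponds to L = 6: |L_tot| = ℏ√(6·7) = √42 ℏ.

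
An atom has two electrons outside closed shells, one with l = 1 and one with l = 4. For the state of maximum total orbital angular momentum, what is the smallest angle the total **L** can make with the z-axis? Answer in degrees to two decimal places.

By the triangle rule, |l₁ − l₂| ≤ L ≤ l₁ + l₂.
So L can be 3, 4, 5.
The maximum is L = 5, with |L_tot| = ℏ√(5·6) = √30 ℏ.
The minimum angle with z is arccos(5/√30) ≈ 24.09°.

θ_min ≈ 24.09°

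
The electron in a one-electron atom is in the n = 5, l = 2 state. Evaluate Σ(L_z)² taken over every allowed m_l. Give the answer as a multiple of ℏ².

Σ(L_z)² = 10 ℏ²

The allowed m_l values are -2, -1, 0, 1, 2.
Summing m² from −2 to 2: Σ m_l² = 10.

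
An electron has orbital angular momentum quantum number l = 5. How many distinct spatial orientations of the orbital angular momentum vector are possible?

11

The number of m_l values is 2l + 1 = 2·5 + 1 = 11.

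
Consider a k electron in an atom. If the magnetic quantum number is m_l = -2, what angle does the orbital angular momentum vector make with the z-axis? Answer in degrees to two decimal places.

θ ≈ 105.50°

For a k orbital, l = 7.
|L| = ℏ√(l(l+1)) = 2√14 ℏ.
L_z = m_l ℏ = −2ℏ.
cos θ = L_z/|L| = -2/√56, so θ ≈ 105.50°.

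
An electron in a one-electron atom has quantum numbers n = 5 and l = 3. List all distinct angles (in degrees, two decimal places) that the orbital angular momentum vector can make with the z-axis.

|L| = ℏ√(l(l+1)) = 2√3 ℏ.
cos θ = m_l/√12 for each m_l ∈ {-3, -2, -1, 0, 1, 2, 3}.

θ ∈ {30.00°, 54.74°, 73.22°, 90.00°, 106.78°, 125.26°, 150.00°}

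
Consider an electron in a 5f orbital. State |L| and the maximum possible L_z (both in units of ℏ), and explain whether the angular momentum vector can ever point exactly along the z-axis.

5f means n = 5, l = 3.
|L| = 2√3 ℏ ≈ 3.4641ℏ, while L_z,max = lℏ = 3ℏ.
Since |L| > L_z,max, the vector can never point exactly along z; the closest it comes is θ_min = arccos(3/√12) ≈ 30.0°.

No: L_z,max = 3ℏ < |L| = 2√3 ℏ ≈ 3.464ℏ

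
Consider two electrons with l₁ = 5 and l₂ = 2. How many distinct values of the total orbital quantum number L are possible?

The total orbital quantum number L ranges from |l₁ − l₂| to l₁ + l₂ in integer steps.
So L can be 3, 4, 5, 6, 7.
That is 5 values.

5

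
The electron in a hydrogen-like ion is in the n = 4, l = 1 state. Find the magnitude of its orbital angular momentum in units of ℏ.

|L| = ℏ√(l(l+1)) = ℏ√(1·2) = √2 ℏ

|L| = √2 ℏ ≈ 1.414ℏ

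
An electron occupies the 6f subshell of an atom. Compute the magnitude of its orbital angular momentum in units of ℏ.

The 6f subshell has l = 3.
|L| = ℏ√(l(l+1)) = ℏ√(3·4) = 2√3 ℏ

|L| = 2√3 ℏ ≈ 3.464ℏ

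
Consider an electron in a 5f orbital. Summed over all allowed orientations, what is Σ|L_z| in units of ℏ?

The 5f subshell has l = 3.
The allowed m_l values are -3, -2, -1, 0, 1, 2, 3.
Σ|m_l| = 2(1+2+…+3) = 12.

Σ|L_z| = 12 ℏ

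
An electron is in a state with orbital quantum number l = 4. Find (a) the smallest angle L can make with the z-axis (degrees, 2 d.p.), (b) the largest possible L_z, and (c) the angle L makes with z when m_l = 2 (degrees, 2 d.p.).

cos θ_min = 4/√20, so θ_min ≈ 26.57°.
L_z,max = lℏ = 4ℏ.
For m_l = 2: cos θ = 2/√20, θ ≈ 63.43°.

θ_min ≈ 26.57°; L_z,max = 4ℏ; θ(m_l=2) ≈ 63.43°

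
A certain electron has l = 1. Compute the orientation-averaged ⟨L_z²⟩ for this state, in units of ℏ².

m_l ∈ {-1, 0, 1}.
⟨L_z²⟩ = ℏ²·l(l+1)/3 = 0.6667ℏ².

⟨L_z²⟩ = 0.6667 ℏ²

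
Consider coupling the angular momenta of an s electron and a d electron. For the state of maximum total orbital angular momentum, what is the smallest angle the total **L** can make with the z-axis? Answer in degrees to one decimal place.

The total orbital quantum number L ranges from |l₁ − l₂| to l₁ + l₂ in integer steps.
Allowed values: L = 2.
The maximum is L = 2, with |L_tot| = ℏ√(2·3) = √6 ℏ.
The minimum angle with z is arccos(2/√6) ≈ 35.3°.

θ_min ≈ 35.3°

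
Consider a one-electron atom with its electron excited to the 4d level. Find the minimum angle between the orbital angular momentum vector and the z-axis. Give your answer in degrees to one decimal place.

The 4d level has l = 2.
|L|² = l(l+1)ℏ² = 6ℏ², so |L| = √6 ℏ.
The smallest angle corresponds to the largest L_z, i.e. m_l = l = 2, giving L_z = 2ℏ.
cos θ_min = 2/√6, so θ_min ≈ 35.3°.

θ_min ≈ 35.3°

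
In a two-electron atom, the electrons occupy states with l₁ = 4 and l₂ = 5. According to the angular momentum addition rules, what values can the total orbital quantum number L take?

L = 1, 2, 3, 4, 5, 6, 7, 8, 9

L runs from |4 − 5| = 1 to 4 + 5 = 9.
So L can be 1, 2, 3, 4, 5, 6, 7, 8, 9.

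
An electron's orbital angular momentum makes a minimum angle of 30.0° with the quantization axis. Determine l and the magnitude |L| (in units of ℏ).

l = 3, |L| = 2√3 ℏ ≈ 3.464ℏ

At minimum angle, m_l = l, so cos θ = l/√(l(l+1)); cos²θ = l/(l+1) = 0.7500.
Solving: l = 3.
Then |L| = ℏ√(3·4) = 2√3 ℏ.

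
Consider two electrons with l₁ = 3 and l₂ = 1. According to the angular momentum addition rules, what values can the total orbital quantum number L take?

L = 2, 3, 4

L runs from |3 − 1| = 2 to 3 + 1 = 4.
L ∈ {2, 3, 4}.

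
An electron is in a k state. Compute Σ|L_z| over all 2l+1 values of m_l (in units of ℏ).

The letter k corresponds to l = 7.
The allowed m_l values are -7, -6, -5, -4, -3, -2, -1, 0, 1, 2, 3, 4, 5, 6, 7.
Σ|m_l| = l(l+1) = 56.

Σ|L_z| = 56 ℏ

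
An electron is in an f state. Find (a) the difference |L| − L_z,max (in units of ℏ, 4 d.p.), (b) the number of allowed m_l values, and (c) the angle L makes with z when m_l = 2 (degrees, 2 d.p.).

The letter f corresponds to l = 3.
|L| − L_z,max = (2√3 − 3)ℏ ≈ 0.4641ℏ.
There are 2l+1 = 7 values of m_l.
For m_l = 2: cos θ = 2/√12, θ ≈ 54.74°.

|L|−L_z,max ≈ 0.4641ℏ; 7 values; θ(m_l=2) ≈ 54.74°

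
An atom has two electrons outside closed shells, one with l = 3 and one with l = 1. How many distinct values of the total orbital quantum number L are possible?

3

Angular momentum addition gives L = |l₁ − l₂|, …, l₁ + l₂.
So L can be 2, 3, 4.
That is 3 values.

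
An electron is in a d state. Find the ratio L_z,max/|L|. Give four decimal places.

For a d orbital, l = 2.
|L| = √6 ℏ ≈ 2.4495ℏ, while L_z,max = lℏ = 2ℏ.
L_z,max/|L| = 2/√6 = 0.8165.

L_z,max/|L| = 0.8165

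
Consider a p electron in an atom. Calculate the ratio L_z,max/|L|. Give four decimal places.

L_z,max/|L| = 0.7071

For a p orbital, l = 1.
|L| = √2 ℏ ≈ 1.4142ℏ, while L_z,max = lℏ = 1ℏ.
L_z,max/|L| = 1/√2 = 0.7071.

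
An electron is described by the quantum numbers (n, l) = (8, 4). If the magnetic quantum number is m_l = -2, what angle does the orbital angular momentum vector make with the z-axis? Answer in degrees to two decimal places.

θ ≈ 116.57°

|L|² = l(l+1)ℏ² = 20ℏ², so |L| = 2√5 ℏ.
L_z = m_l ℏ = −2ℏ.
cos θ = L_z/|L| = -2/√20, so θ ≈ 116.57°.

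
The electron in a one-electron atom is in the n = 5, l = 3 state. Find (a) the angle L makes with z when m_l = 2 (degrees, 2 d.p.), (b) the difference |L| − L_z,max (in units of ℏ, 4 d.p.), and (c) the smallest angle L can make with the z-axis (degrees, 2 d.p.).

θ(m_l=2) ≈ 54.74°; |L|−L_z,max ≈ 0.4641ℏ; θ_min ≈ 30.00°

For m_l = 2: cos θ = 2/√12, θ ≈ 54.74°.
|L| − L_z,max = (2√3 − 3)ℏ ≈ 0.4641ℏ.
cos θ_min = 3/√12, so θ_min ≈ 30.00°.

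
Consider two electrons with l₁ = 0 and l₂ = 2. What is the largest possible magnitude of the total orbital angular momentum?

By the triangle rule, |l₁ − l₂| ≤ L ≤ l₁ + l₂.
So L can be 2.
The largest magnitude corresponds to L = 2: |L_tot| = ℏ√(2·3) = √6 ℏ.

|L_tot|_max = √6 ℏ ≈ 2.449ℏ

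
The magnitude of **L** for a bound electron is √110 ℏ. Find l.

(|L|/ℏ)² = l(l+1) = 110.
Solving: l = 10.

l = 10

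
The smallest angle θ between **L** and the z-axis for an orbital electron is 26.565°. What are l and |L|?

cos θ_min = l/√(l(l+1)) = √(l/(l+1)), so l/(l+1) = cos²(26.565°) = 0.8000.
Thus l = 0.8000/(1 − 0.8000) ≈ 4.
Then |L| = ℏ√(4·5) = 2√5 ℏ.

l = 4, |L| = 2√5 ℏ ≈ 4.472ℏ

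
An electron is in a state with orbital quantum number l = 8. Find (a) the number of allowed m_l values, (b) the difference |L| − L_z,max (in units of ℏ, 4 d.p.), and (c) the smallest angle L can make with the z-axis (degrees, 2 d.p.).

There are 2l+1 = 17 values of m_l.
|L| − L_z,max = (6√2 − 8)ℏ ≈ 0.4853ℏ.
cos θ_min = 8/√72, so θ_min ≈ 19.47°.

17 values; |L|−L_z,max ≈ 0.4853ℏ; θ_min ≈ 19.47°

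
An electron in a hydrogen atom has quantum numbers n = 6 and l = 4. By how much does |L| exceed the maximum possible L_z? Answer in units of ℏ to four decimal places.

|L| = 2√5 ℏ ≈ 4.4721ℏ, while L_z,max = lℏ = 4ℏ.
The difference is (2√5 − 4)ℏ ≈ 0.4721ℏ.

|L| − L_z,max ≈ 0.4721ℏ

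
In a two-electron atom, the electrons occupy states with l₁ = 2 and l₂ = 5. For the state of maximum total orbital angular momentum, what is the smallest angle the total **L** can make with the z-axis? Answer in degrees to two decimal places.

The total orbital quantum number L ranges from |l₁ − l₂| to l₁ + l₂ in integer steps.
So L can be 3, 4, 5, 6, 7.
The maximum is L = 7, with |L_tot| = ℏ√(7·8) = 2√14 ℏ.
The minimum angle with z is arccos(7/√56) ≈ 20.70°.

θ_min ≈ 20.70°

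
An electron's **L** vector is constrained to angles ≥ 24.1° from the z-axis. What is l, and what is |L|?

l = 5, |L| = √30 ℏ ≈ 5.477ℏ

At minimum angle, m_l = l, so cos θ = l/√(l(l+1)); cos²θ = l/(l+1) = 0.8333.
Solving: l = 5.
Then |L| = ℏ√(5·6) = √30 ℏ.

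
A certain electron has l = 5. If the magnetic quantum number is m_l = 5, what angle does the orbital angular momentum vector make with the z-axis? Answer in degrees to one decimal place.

|L| = √(l(l+1)) ℏ = √30 ℏ.
L_z = m_l ℏ = 5ℏ.
cos θ = L_z/|L| = 5/√30, so θ ≈ 24.1°.

θ ≈ 24.1°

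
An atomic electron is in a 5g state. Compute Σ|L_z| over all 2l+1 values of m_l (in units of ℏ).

5g means n = 5, l = 4.
m_l ∈ {-4, -3, -2, -1, 0, 1, 2, 3, 4}.
Σ|m_l| = 2·4(4+1)/2 = 20.

Σ|L_z| = 20 ℏ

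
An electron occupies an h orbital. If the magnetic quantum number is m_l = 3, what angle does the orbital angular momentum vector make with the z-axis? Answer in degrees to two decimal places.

H corresponds to l = 5.
|L|² = l(l+1)ℏ² = 30ℏ², so |L| = √30 ℏ.
L_z = m_l ℏ = 3ℏ.
cos θ = L_z/|L| = 3/√30, so θ ≈ 56.79°.

θ ≈ 56.79°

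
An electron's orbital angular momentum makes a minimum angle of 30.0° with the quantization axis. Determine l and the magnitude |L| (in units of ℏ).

cos θ_min = l/√(l(l+1)) = √(l/(l+1)), so l/(l+1) = cos²(30.0°) = 0.7500.
Thus l = 0.7500/(1 − 0.7500) ≈ 3.
Then |L| = ℏ√(3·4) = 2√3 ℏ.

l = 3, |L| = 2√3 ℏ ≈ 3.464ℏ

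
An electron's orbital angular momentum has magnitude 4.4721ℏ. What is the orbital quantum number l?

l = 4

(|L|/ℏ)² = l(l+1) = 20.
Solving: l = 4.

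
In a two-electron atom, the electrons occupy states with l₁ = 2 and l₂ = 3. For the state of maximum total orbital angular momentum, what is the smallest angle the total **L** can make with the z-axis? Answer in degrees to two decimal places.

Angular momentum addition gives L = |l₁ − l₂|, …, l₁ + l₂.
So L can be 1, 2, 3, 4, 5.
The maximum is L = 5, with |L_tot| = ℏ√(5·6) = √30 ℏ.
The minimum angle with z is arccos(5/√30) ≈ 24.09°.

θ_min ≈ 24.09°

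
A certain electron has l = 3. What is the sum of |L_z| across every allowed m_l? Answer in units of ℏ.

m_l ∈ {-3, -2, -1, 0, 1, 2, 3}.
Σ|m_l| = l(l+1) = 12.

Σ|L_z| = 12 ℏ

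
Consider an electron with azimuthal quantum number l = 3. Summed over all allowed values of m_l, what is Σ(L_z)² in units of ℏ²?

Σ(L_z)² = 28 ℏ²

m_l ∈ {-3, -2, -1, 0, 1, 2, 3}.
Summing m² from −3 to 3: Σ m_l² = 28.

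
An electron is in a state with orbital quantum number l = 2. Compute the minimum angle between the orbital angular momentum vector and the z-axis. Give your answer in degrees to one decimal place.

|L|² = l(l+1)ℏ² = 6ℏ², so |L| = √6 ℏ.
The smallest angle corresponds to the largest L_z, i.e. m_l = l = 2, giving L_z = 2ℏ.
cos θ_min = 2/√6, so θ_min ≈ 35.3°.

θ_min ≈ 35.3°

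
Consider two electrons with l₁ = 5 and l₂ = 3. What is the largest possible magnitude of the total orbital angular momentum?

The total orbital quantum number L ranges from |l₁ − l₂| to l₁ + l₂ in integer steps.
Allowed values: L = 2, 3, 4, 5, 6, 7, 8.
The largest magnitude corresponds to L = 8: |L_tot| = ℏ√(8·9) = 6√2 ℏ.

|L_tot|_max = 6√2 ℏ ≈ 8.485ℏ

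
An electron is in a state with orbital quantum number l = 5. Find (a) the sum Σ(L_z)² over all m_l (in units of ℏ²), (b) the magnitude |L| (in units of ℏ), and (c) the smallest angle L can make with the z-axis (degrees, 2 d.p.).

Σ m_l² = 110, so Σ(L_z)² = 110 ℏ².
|L| = ℏ√(5·6) = √30 ℏ ≈ 5.477ℏ.
cos θ_min = 5/√30, so θ_min ≈ 24.09°.

Σ(L_z)² = 110 ℏ²; |L| = √30 ℏ ≈ 5.477ℏ; θ_min ≈ 24.09°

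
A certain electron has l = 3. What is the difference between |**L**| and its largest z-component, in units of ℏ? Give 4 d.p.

|L| − L_z,max ≈ 0.4641ℏ

|L| = 2√3 ℏ ≈ 3.4641ℏ, while L_z,max = lℏ = 3ℏ.
The difference is (2√3 − 3)ℏ ≈ 0.4641ℏ.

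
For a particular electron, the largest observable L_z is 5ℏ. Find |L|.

|L| = √30 ℏ ≈ 5.477ℏ

L_z,max = lℏ, so l = 5.
|L| = √(l(l+1)) ℏ = √30 ℏ.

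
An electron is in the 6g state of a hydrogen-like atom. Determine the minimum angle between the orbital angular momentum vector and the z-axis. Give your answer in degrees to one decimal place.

6g means n = 6, l = 4.
|L| = ℏ√(l(l+1)) = 2√5 ℏ.
The smallest angle corresponds to the largest L_z, i.e. m_l = l = 4, giving L_z = 4ℏ.
cos θ_min = 4/√20, so θ_min ≈ 26.6°.

θ_min ≈ 26.6°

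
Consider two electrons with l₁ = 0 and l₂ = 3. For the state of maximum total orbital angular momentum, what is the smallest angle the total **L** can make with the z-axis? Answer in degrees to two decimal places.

L runs from |0 − 3| = 3 to 0 + 3 = 3.
L ∈ {3}.
The maximum is L = 3, with |L_tot| = ℏ√(3·4) = 2√3 ℏ.
The minimum angle with z is arccos(3/√12) ≈ 30.00°.

θ_min ≈ 30.00°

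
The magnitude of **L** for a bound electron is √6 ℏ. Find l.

l = 2

Since |L|² = l(l+1)ℏ², l(l+1) = 6.
l² + l − 6 = 0 ⇒ l = 2.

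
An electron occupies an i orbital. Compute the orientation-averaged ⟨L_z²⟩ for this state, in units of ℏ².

For an i orbital, l = 6.
m_l ∈ {-6, -5, -4, -3, -2, -1, 0, 1, 2, 3, 4, 5, 6}.
⟨L_z²⟩ = ℏ²·l(l+1)/3 = 14ℏ².

⟨L_z²⟩ = 14 ℏ²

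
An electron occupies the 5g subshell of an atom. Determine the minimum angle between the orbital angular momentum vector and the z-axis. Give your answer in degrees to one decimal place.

θ_min ≈ 26.6°

5g means n = 5, l = 4.
|L| = √(l(l+1)) ℏ = 2√5 ℏ.
The smallest angle corresponds to the largest L_z, i.e. m_l = l = 4, giving L_z = 4ℏ.
cos θ_min = 4/√20, so θ_min ≈ 26.6°.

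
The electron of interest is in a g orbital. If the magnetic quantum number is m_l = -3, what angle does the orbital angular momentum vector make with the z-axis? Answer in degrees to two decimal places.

The letter g corresponds to l = 4.
|L| = √(l(l+1)) ℏ = 2√5 ℏ.
L_z = m_l ℏ = −3ℏ.
cos θ = L_z/|L| = -3/√20, so θ ≈ 132.13°.

θ ≈ 132.13°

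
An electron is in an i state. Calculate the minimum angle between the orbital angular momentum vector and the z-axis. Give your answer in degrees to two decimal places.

For an i orbital, l = 6.
|L| = √(l(l+1)) ℏ = √42 ℏ.
The smallest angle corresponds to the largest L_z, i.e. m_l = l = 6, giving L_z = 6ℏ.
cos θ_min = 6/√42, so θ_min ≈ 22.21°.

θ_min ≈ 22.21°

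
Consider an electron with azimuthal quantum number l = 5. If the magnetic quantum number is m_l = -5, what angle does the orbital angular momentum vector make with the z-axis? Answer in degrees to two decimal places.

θ ≈ 155.91°

|L|² = l(l+1)ℏ² = 30ℏ², so |L| = √30 ℏ.
L_z = m_l ℏ = −5ℏ.
cos θ = L_z/|L| = -5/√30, so θ ≈ 155.91°.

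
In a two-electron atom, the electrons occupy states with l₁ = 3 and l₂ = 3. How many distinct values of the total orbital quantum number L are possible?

The total orbital quantum number L ranges from |l₁ − l₂| to l₁ + l₂ in integer steps.
Allowed values: L = 0, 1, 2, 3, 4, 5, 6.
That is 7 values.

7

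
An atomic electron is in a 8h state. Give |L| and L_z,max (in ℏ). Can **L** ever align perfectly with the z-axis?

For 8h, l = 5.
|L| = √30 ℏ ≈ 5.4772ℏ, while L_z,max = lℏ = 5ℏ.
Since |L| > L_z,max, the vector can never point exactly along z; the closest it comes is θ_min = arccos(5/√30) ≈ 24.1°.

No: L_z,max = 5ℏ < |L| = √30 ℏ ≈ 5.477ℏ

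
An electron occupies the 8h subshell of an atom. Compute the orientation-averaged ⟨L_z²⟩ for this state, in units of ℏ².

For 8h, l = 5.
The allowed m_l values are -5, -4, -3, -2, -1, 0, 1, 2, 3, 4, 5.
⟨L_z²⟩ = ℏ²·l(l+1)/3 = 10ℏ².

⟨L_z²⟩ = 10 ℏ²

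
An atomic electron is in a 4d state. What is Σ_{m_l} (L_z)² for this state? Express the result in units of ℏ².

Σ(L_z)² = 10 ℏ²

For 4d, l = 2.
The allowed m_l values are -2, -1, 0, 1, 2.
Σ m_l² = 2·(1 + 4) = 10.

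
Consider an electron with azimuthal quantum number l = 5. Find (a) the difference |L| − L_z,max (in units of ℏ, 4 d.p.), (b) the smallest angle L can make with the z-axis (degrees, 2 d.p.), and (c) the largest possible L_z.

|L|−L_z,max ≈ 0.4772ℏ; θ_min ≈ 24.09°; L_z,max = 5ℏ

|L| − L_z,max = (√30 − 5)ℏ ≈ 0.4772ℏ.
cos θ_min = 5/√30, so θ_min ≈ 24.09°.
L_z,max = lℏ = 5ℏ.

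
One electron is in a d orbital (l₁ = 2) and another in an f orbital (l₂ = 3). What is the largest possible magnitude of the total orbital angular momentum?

|L_tot|_max = √30 ℏ ≈ 5.477ℏ

By the triangle rule, |l₁ − l₂| ≤ L ≤ l₁ + l₂.
So L can be 1, 2, 3, 4, 5.
The largest magnitude corresponds to L = 5: |L_tot| = ℏ√(5·6) = √30 ℏ.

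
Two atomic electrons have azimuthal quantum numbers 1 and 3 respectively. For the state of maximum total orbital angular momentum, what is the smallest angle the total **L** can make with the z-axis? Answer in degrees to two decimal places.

θ_min ≈ 26.57°

By the triangle rule, |l₁ − l₂| ≤ L ≤ l₁ + l₂.
Allowed values: L = 2, 3, 4.
The maximum is L = 4, with |L_tot| = ℏ√(4·5) = 2√5 ℏ.
The minimum angle with z is arccos(4/√20) ≈ 26.57°.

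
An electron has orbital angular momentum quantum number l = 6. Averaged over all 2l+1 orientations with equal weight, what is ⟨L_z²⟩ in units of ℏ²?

⟨L_z²⟩ = 14 ℏ²

m_l runs from −6 to 6, i.e. {-6, -5, -4, -3, -2, -1, 0, 1, 2, 3, 4, 5, 6}.
Average of L_z² over 13 states: 182/13 ℏ² = 14 ℏ².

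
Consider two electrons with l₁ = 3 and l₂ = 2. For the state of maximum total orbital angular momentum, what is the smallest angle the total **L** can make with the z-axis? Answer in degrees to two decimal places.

L runs from |3 − 2| = 1 to 3 + 2 = 5.
Allowed values: L = 1, 2, 3, 4, 5.
The maximum is L = 5, with |L_tot| = ℏ√(5·6) = √30 ℏ.
The minimum angle with z is arccos(5/√30) ≈ 24.09°.

θ_min ≈ 24.09°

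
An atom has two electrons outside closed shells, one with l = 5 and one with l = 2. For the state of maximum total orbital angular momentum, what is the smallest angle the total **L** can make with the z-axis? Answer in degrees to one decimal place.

L runs from |5 − 2| = 3 to 5 + 2 = 7.
So L can be 3, 4, 5, 6, 7.
The maximum is L = 7, with |L_tot| = ℏ√(7·8) = 2√14 ℏ.
The minimum angle with z is arccos(7/√56) ≈ 20.7°.

θ_min ≈ 20.7°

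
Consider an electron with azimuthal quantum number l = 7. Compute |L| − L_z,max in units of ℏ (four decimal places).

|L| = 2√14 ℏ ≈ 7.4833ℏ, while L_z,max = lℏ = 7ℏ.
The difference is (2√14 − 7)ℏ ≈ 0.4833ℏ.

|L| − L_z,max ≈ 0.4833ℏ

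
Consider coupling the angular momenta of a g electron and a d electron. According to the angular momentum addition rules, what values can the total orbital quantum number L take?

L = 2, 3, 4, 5, 6

Angular momentum addition gives L = |l₁ − l₂|, …, l₁ + l₂.
L ∈ {2, 3, 4, 5, 6}.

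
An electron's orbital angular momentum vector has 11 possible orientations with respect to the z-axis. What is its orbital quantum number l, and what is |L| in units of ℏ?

l = 5, |L| = √30 ℏ ≈ 5.477ℏ

2l + 1 = 11 ⇒ l = 5.
|L| = ℏ√(l(l+1)) = ℏ√(5·6) = √30 ℏ.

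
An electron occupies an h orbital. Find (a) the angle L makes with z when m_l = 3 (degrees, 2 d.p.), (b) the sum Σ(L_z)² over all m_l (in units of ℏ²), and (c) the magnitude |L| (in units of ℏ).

The letter h corresponds to l = 5.
For m_l = 3: cos θ = 3/√30, θ ≈ 56.79°.
Σ m_l² = 110, so Σ(L_z)² = 110 ℏ².
|L| = ℏ√(5·6) = √30 ℏ ≈ 5.477ℏ.

θ(m_l=3) ≈ 56.79°; Σ(L_z)² = 110 ℏ²; |L| = √30 ℏ ≈ 5.477ℏ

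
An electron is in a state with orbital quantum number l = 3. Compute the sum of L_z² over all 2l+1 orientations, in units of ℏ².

m_l runs from −3 to 3, i.e. {-3, -2, -1, 0, 1, 2, 3}.
Σ m_l² = l(l+1)(2l+1)/3 = 3·4·7/3 = 28.

Σ(L_z)² = 28 ℏ²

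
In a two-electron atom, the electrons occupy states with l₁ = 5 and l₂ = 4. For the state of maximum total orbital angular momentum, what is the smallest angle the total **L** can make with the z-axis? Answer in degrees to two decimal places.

L runs from |5 − 4| = 1 to 5 + 4 = 9.
Allowed values: L = 1, 2, 3, 4, 5, 6, 7, 8, 9.
The maximum is L = 9, with |L_tot| = ℏ√(9·10) = 3√10 ℏ.
The minimum angle with z is arccos(9/√90) ≈ 18.43°.

θ_min ≈ 18.43°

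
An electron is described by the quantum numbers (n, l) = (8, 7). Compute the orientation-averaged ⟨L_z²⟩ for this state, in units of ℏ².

The allowed m_l values are -7, -6, -5, -4, -3, -2, -1, 0, 1, 2, 3, 4, 5, 6, 7.
Average of L_z² over 15 states: 280/15 ℏ² = 18.67 ℏ².

⟨L_z²⟩ = 18.67 ℏ²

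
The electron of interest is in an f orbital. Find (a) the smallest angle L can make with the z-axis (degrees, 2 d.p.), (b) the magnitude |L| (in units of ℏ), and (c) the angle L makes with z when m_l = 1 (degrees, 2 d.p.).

The letter f corresponds to l = 3.
cos θ_min = 3/√12, so θ_min ≈ 30.00°.
|L| = ℏ√(3·4) = 2√3 ℏ ≈ 3.464ℏ.
For m_l = 1: cos θ = 1/√12, θ ≈ 73.22°.

θ_min ≈ 30.00°; |L| = 2√3 ℏ ≈ 3.464ℏ; θ(m_l=1) ≈ 73.22°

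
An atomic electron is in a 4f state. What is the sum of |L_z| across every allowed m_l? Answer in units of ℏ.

4f means n = 4, l = 3.
m_l runs from −3 to 3, i.e. {-3, -2, -1, 0, 1, 2, 3}.
Σ|m_l| = 2(1+2+…+3) = 12.

Σ|L_z| = 12 ℏ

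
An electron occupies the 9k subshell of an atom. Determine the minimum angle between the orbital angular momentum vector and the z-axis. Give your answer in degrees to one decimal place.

θ_min ≈ 20.7°

For 9k, l = 7.
|L|² = l(l+1)ℏ² = 56ℏ², so |L| = 2√14 ℏ.
The smallest angle corresponds to the largest L_z, i.e. m_l = l = 7, giving L_z = 7ℏ.
cos θ_min = 7/√56, so θ_min ≈ 20.7°.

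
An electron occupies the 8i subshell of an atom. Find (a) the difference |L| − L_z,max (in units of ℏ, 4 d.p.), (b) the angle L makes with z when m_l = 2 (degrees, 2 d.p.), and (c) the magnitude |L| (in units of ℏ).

|L|−L_z,max ≈ 0.4807ℏ; θ(m_l=2) ≈ 72.02°; |L| = √42 ℏ ≈ 6.481ℏ

The 8i subshell has l = 6.
|L| − L_z,max = (√42 − 6)ℏ ≈ 0.4807ℏ.
For m_l = 2: cos θ = 2/√42, θ ≈ 72.02°.
|L| = ℏ√(6·7) = √42 ℏ ≈ 6.481ℏ.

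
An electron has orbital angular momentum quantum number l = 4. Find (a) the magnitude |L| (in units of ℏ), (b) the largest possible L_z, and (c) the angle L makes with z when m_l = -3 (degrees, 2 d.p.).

|L| = 2√5 ℏ ≈ 4.472ℏ; L_z,max = 4ℏ; θ(m_l=-3) ≈ 132.13°

|L| = ℏ√(4·5) = 2√5 ℏ ≈ 4.472ℏ.
L_z,max = lℏ = 4ℏ.
For m_l = -3: cos θ = -3/√20, θ ≈ 132.13°.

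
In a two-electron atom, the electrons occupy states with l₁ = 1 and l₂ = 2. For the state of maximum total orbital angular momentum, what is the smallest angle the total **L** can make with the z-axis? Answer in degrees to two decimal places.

By the triangle rule, |l₁ − l₂| ≤ L ≤ l₁ + l₂.
So L can be 1, 2, 3.
The maximum is L = 3, with |L_tot| = ℏ√(3·4) = 2√3 ℏ.
The minimum angle with z is arccos(3/√12) ≈ 30.00°.

θ_min ≈ 30.00°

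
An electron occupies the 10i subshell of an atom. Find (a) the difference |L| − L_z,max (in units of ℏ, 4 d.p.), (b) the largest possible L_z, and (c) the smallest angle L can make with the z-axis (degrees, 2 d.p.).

10i means n = 10, l = 6.
|L| − L_z,max = (√42 − 6)ℏ ≈ 0.4807ℏ.
L_z,max = lℏ = 6ℏ.
cos θ_min = 6/√42, so θ_min ≈ 22.21°.

|L|−L_z,max ≈ 0.4807ℏ; L_z,max = 6ℏ; θ_min ≈ 22.21°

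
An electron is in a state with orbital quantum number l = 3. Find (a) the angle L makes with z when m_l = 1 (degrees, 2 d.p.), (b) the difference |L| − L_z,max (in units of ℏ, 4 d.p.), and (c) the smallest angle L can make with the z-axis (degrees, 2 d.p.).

θ(m_l=1) ≈ 73.22°; |L|−L_z,max ≈ 0.4641ℏ; θ_min ≈ 30.00°

For m_l = 1: cos θ = 1/√12, θ ≈ 73.22°.
|L| − L_z,max = (2√3 − 3)ℏ ≈ 0.4641ℏ.
cos θ_min = 3/√12, so θ_min ≈ 30.00°.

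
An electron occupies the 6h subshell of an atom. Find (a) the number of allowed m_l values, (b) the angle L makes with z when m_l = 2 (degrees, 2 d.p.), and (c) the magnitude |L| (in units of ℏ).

11 values; θ(m_l=2) ≈ 68.58°; |L| = √30 ℏ ≈ 5.477ℏ

For 6h, l = 5.
There are 2l+1 = 11 values of m_l.
For m_l = 2: cos θ = 2/√30, θ ≈ 68.58°.
|L| = ℏ√(5·6) = √30 ℏ ≈ 5.477ℏ.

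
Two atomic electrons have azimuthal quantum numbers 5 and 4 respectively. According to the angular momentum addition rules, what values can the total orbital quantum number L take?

L = 1, 2, 3, 4, 5, 6, 7, 8, 9

The total orbital quantum number L ranges from |l₁ − l₂| to l₁ + l₂ in integer steps.
So L can be 1, 2, 3, 4, 5, 6, 7, 8, 9.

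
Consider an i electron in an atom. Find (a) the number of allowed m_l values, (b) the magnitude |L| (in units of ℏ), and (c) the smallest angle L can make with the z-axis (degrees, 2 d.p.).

13 values; |L| = √42 ℏ ≈ 6.481ℏ; θ_min ≈ 22.21°

An i state has l = 6.
There are 2l+1 = 13 values of m_l.
|L| = ℏ√(6·7) = √42 ℏ ≈ 6.481ℏ.
cos θ_min = 6/√42, so θ_min ≈ 22.21°.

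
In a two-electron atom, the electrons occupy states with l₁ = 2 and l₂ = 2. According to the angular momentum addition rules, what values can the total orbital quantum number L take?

By the triangle rule, |l₁ − l₂| ≤ L ≤ l₁ + l₂.
L ∈ {0, 1, 2, 3, 4}.

L = 0, 1, 2, 3, 4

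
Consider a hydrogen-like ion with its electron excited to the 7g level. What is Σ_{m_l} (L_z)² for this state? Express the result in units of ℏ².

The 7g level has l = 4.
The allowed m_l values are -4, -3, -2, -1, 0, 1, 2, 3, 4.
Σ m_l² = l(l+1)(2l+1)/3 = 4·5·9/3 = 60.

Σ(L_z)² = 60 ℏ²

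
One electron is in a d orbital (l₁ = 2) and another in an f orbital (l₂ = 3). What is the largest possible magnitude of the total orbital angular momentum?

By the triangle rule, |l₁ − l₂| ≤ L ≤ l₁ + l₂.
So L can be 1, 2, 3, 4, 5.
The largest magnitude corresponds to L = 5: |L_tot| = ℏ√(5·6) = √30 ℏ.

|L_tot|_max = √30 ℏ ≈ 5.477ℏ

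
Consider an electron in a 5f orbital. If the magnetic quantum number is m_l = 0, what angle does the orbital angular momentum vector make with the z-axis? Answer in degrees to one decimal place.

θ ≈ 90.0°

5f means n = 5, l = 3.
|L|² = l(l+1)ℏ² = 12ℏ², so |L| = 2√3 ℏ.
L_z = m_l ℏ = 0ℏ.
cos θ = L_z/|L| = 0/√12, so θ ≈ 90.0°.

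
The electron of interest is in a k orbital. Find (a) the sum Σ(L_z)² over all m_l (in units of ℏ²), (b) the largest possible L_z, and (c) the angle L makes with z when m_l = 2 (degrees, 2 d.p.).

For a k orbital, l = 7.
Σ m_l² = 280, so Σ(L_z)² = 280 ℏ².
L_z,max = lℏ = 7ℏ.
For m_l = 2: cos θ = 2/√56, θ ≈ 74.50°.

Σ(L_z)² = 280 ℏ²; L_z,max = 7ℏ; θ(m_l=2) ≈ 74.50°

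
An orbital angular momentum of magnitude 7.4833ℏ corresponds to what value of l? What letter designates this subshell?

l = 7 (k orbital)

|L| = ℏ√(l(l+1)), so l(l+1) = 56.
The positive root is l = 7.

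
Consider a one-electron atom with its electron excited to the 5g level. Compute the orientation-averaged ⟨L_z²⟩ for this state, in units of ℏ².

⟨L_z²⟩ = 6.667 ℏ²

The 5g level has l = 4.
The allowed m_l values are -4, -3, -2, -1, 0, 1, 2, 3, 4.
⟨L_z²⟩ = ℏ²·(Σ m_l²)/(2l+1) = ℏ²·60/9 = 6.667ℏ².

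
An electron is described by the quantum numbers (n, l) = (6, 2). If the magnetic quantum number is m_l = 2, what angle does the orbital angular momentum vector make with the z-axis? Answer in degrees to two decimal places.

|L| = ℏ√(l(l+1)) = √6 ℏ.
L_z = m_l ℏ = 2ℏ.
cos θ = L_z/|L| = 2/√6, so θ ≈ 35.26°.

θ ≈ 35.26°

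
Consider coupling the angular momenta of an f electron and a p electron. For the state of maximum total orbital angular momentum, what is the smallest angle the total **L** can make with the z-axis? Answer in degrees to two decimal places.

The total orbital quantum number L ranges from |l₁ − l₂| to l₁ + l₂ in integer steps.
Allowed values: L = 2, 3, 4.
The maximum is L = 4, with |L_tot| = ℏ√(4·5) = 2√5 ℏ.
The minimum angle with z is arccos(4/√20) ≈ 26.57°.

θ_min ≈ 26.57°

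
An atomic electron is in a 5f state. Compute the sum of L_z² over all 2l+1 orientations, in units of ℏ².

The 5f subshell has l = 3.
The allowed m_l values are -3, -2, -1, 0, 1, 2, 3.
Σ m_l² = 2·(1 + 4 + 9) = 28.

Σ(L_z)² = 28 ℏ²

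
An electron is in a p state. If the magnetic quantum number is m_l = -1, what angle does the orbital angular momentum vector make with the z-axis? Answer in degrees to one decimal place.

θ ≈ 135.0°

For a p orbital, l = 1.
|L| = √(l(l+1)) ℏ = √2 ℏ.
L_z = m_l ℏ = −1ℏ.
cos θ = L_z/|L| = -1/√2, so θ ≈ 135.0°.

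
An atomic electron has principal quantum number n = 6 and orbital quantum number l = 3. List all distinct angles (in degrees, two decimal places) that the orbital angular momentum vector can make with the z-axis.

θ ∈ {30.00°, 54.74°, 73.22°, 90.00°, 106.78°, 125.26°, 150.00°}

|L| = √(l(l+1)) ℏ = 2√3 ℏ.
cos θ = m_l/√12 for each m_l ∈ {-3, -2, -1, 0, 1, 2, 3}.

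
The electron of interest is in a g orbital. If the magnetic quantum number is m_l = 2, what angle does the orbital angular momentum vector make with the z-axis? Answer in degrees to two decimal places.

θ ≈ 63.43°

For a g orbital, l = 4.
|L| = √(l(l+1)) ℏ = 2√5 ℏ.
L_z = m_l ℏ = 2ℏ.
cos θ = L_z/|L| = 2/√20, so θ ≈ 63.43°.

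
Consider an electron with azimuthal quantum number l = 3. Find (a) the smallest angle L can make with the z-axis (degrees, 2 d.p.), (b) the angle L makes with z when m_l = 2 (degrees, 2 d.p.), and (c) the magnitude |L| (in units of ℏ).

cos θ_min = 3/√12, so θ_min ≈ 30.00°.
For m_l = 2: cos θ = 2/√12, θ ≈ 54.74°.
|L| = ℏ√(3·4) = 2√3 ℏ ≈ 3.464ℏ.

θ_min ≈ 30.00°; θ(m_l=2) ≈ 54.74°; |L| = 2√3 ℏ ≈ 3.464ℏ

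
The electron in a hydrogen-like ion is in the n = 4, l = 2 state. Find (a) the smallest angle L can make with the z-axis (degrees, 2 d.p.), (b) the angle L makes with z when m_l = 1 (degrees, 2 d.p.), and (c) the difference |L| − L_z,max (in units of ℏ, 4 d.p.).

cos θ_min = 2/√6, so θ_min ≈ 35.26°.
For m_l = 1: cos θ = 1/√6, θ ≈ 65.91°.
|L| − L_z,max = (√6 − 2)ℏ ≈ 0.4495ℏ.

θ_min ≈ 35.26°; θ(m_l=1) ≈ 65.91°; |L|−L_z,max ≈ 0.4495ℏ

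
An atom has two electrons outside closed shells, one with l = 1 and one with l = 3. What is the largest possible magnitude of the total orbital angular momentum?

The total orbital quantum number L ranges from |l₁ − l₂| to l₁ + l₂ in integer steps.
L ∈ {2, 3, 4}.
The largest magnitude corresponds to L = 4: |L_tot| = ℏ√(4·5) = 2√5 ℏ.

|L_tot|_max = 2√5 ℏ ≈ 4.472ℏ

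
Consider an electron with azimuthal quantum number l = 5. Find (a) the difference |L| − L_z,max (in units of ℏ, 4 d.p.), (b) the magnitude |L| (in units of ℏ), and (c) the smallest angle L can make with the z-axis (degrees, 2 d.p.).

|L| − L_z,max = (√30 − 5)ℏ ≈ 0.4772ℏ.
|L| = ℏ√(5·6) = √30 ℏ ≈ 5.477ℏ.
cos θ_min = 5/√30, so θ_min ≈ 24.09°.

|L|−L_z,max ≈ 0.4772ℏ; |L| = √30 ℏ ≈ 5.477ℏ; θ_min ≈ 24.09°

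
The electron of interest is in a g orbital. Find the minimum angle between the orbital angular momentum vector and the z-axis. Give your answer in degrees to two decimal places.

θ_min ≈ 26.57°

The letter g corresponds to l = 4.
|L|² = l(l+1)ℏ² = 20ℏ², so |L| = 2√5 ℏ.
The smallest angle corresponds to the largest L_z, i.e. m_l = l = 4, giving L_z = 4ℏ.
cos θ_min = 4/√20, so θ_min ≈ 26.57°.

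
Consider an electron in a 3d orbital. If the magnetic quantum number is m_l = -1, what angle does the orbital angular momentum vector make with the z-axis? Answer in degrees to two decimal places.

3d means n = 3, l = 2.
|L|² = l(l+1)ℏ² = 6ℏ², so |L| = √6 ℏ.
L_z = m_l ℏ = −1ℏ.
cos θ = L_z/|L| = -1/√6, so θ ≈ 114.09°.

θ ≈ 114.09°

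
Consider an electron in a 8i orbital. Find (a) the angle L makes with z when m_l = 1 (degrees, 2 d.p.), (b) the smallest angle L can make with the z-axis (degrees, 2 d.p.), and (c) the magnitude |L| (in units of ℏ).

θ(m_l=1) ≈ 81.12°; θ_min ≈ 22.21°; |L| = √42 ℏ ≈ 6.481ℏ

For 8i, l = 6.
For m_l = 1: cos θ = 1/√42, θ ≈ 81.12°.
cos θ_min = 6/√42, so θ_min ≈ 22.21°.
|L| = ℏ√(6·7) = √42 ℏ ≈ 6.481ℏ.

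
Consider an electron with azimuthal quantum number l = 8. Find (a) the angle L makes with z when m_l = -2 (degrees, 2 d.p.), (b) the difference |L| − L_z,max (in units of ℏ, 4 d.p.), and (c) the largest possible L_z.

For m_l = -2: cos θ = -2/√72, θ ≈ 103.63°.
|L| − L_z,max = (6√2 − 8)ℏ ≈ 0.4853ℏ.
L_z,max = lℏ = 8ℏ.

θ(m_l=-2) ≈ 103.63°; |L|−L_z,max ≈ 0.4853ℏ; L_z,max = 8ℏ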